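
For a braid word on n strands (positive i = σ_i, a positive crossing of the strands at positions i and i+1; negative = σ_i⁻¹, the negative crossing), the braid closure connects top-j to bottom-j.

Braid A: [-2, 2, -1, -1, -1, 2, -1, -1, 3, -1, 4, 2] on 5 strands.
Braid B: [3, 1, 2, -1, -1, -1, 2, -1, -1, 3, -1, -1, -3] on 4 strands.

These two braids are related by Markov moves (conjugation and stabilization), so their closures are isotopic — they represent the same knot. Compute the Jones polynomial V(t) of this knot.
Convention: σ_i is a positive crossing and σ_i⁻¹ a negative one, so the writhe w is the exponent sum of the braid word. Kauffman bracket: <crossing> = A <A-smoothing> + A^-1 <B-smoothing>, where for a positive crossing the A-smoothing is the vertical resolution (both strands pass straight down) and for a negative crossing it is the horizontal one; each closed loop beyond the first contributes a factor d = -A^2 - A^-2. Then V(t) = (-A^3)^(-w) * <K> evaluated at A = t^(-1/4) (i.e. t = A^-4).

1 - t^-1 + 3*t^-2 - 3*t^-3 + 3*t^-4 - 4*t^-5 + 3*t^-6 - 2*t^-7 + t^-8

Derivation:
Markov-equivalent braids have isotopic closures, hence identical knot invariants. Strip the Markov moves from each word to reach a common short braid β, then compute V(t) once on β.
Braid A: s2^-1 s2 s1^-1 s1^-1 s1^-1 s2 s1^-1 s1^-1 s3 s1^-1 s4 s2 on 5 strands reduces by inverse Markov moves (closure unchanged at each step):
  Deconjugate: the word is γ·β·γ⁻¹ with γ = s2^-1 (prefix) and γ⁻¹ = s2 (suffix); strip both.
  Destabilize: the word has the form β·s4 where s4 occurs only as the final letter (β ∈ B_4); drop it and the last strand → 4 strands.
Reduced to β = s2 s1^-1 s1^-1 s1^-1 s2 s1^-1 s1^-1 s3 s1^-1 on 4 strands, 9 crossings.
Braid B: s3 s1 s2 s1^-1 s1^-1 s1^-1 s2 s1^-1 s1^-1 s3 s1^-1 s1^-1 s3^-1 on 4 strands reduces by inverse Markov moves (closure unchanged at each step):
  Deconjugate: the word is γ·β·γ⁻¹ with γ = s3 (prefix) and γ⁻¹ = s3^-1 (suffix); strip both.
  Deconjugate: the word is γ·β·γ⁻¹ with γ = s1 (prefix) and γ⁻¹ = s1^-1 (suffix); strip both.
Reduced to β = s2 s1^-1 s1^-1 s1^-1 s2 s1^-1 s1^-1 s3 s1^-1 on 4 strands, 9 crossings.
Both give the same β = s2 s1^-1 s1^-1 s1^-1 s2 s1^-1 s1^-1 s3 s1^-1 on 4 strands, so one state sum suffices:
Braid: s2 s1^-1 s1^-1 s1^-1 s2 s1^-1 s1^-1 s3 s1^-1 on 4 strands, 9 crossings.
Writhe w = (#positive) - (#negative) = 3 - 6 = -3.
State-sum expansion of <K>. There are 2^9 = 512 states.
For each crossing: s=0 is the vertical smoothing, s=1 horizontal. Crossing k contributes A^(sign_k * (1 - 2*s_k)); loop factor d = -A^2 - A^-2.
Tabulate the states by total A-exponent and number of loops L (A-exp: L × count):
  A^9: L=8 ×1
  A^7: L=7 ×9
  A^5: L=6 ×36
  A^3: L=5 ×84
  A^1: L=4 ×126
  A^-1: L=3 ×124, L=5 ×2
  A^-3: L=2 ×75, L=4 ×9
  A^-5: L=1 ×21, L=3 ×15
  A^-7: L=2 ×8, L=4 ×1
  A^-9: L=3 ×1
Each group contributes A^e * Σ count * d^(L-1):
Powers of d = -A^2 - A^-2: d^2 = A^4 + 2 + A^-4; d^3 = -A^6 - 3*A^2 - 3*A^-2 - A^-6; d^4 = A^8 + 4*A^4 + 6 + 4*A^-4 + A^-8; d^5 = -A^10 - 5*A^6 - 10*A^2 - 10*A^-2 - 5*A^-6 - A^-10; d^6 = A^12 + 6*A^8 + 15*A^4 + 20 + 15*A^-4 + 6*A^-8 + A^-12; d^7 = -A^14 - 7*A^10 - 21*A^6 - 35*A^2 - 35*A^-2 - 21*A^-6 - 7*A^-10 - A^-14.
  A^9 * (d^7) = -A^23 - 7*A^19 - 21*A^15 - 35*A^11 - 35*A^7 - 21*A^3 - 7*A^-1 - A^-5
  A^7 * (9*d^6) = 9*A^19 + 54*A^15 + 135*A^11 + 180*A^7 + 135*A^3 + 54*A^-1 + 9*A^-5
  A^5 * (36*d^5) = -36*A^15 - 180*A^11 - 360*A^7 - 360*A^3 - 180*A^-1 - 36*A^-5
  A^3 * (84*d^4) = 84*A^11 + 336*A^7 + 504*A^3 + 336*A^-1 + 84*A^-5
  A^1 * (126*d^3) = -126*A^7 - 378*A^3 - 378*A^-1 - 126*A^-5
  A^-1 * (124*d^2 + 2*d^4) = 2*A^7 + 132*A^3 + 260*A^-1 + 132*A^-5 + 2*A^-9
  A^-3 * (75*d + 9*d^3) = -9*A^3 - 102*A^-1 - 102*A^-5 - 9*A^-9
  A^-5 * (21 + 15*d^2) = 15*A^-1 + 51*A^-5 + 15*A^-9
  A^-7 * (8*d + d^3) = -A^-1 - 11*A^-5 - 11*A^-9 - A^-13
  A^-9 * (d^2) = A^-5 + 2*A^-9 + A^-13
Summing the groups: <K> = -A^23 + 2*A^19 - 3*A^15 + 4*A^11 - 3*A^7 + 3*A^3 - 3*A^-1 + A^-5 - A^-9
Normalise by the writhe: (-A^3)^(-w) = (-A^3)^(3) = -A^9, so f(A) = -A^9 * <K> = A^32 - 2*A^28 + 3*A^24 - 4*A^20 + 3*A^16 - 3*A^12 + 3*A^8 - A^4 + 1.
Substitute A = t^(-1/4), i.e. A^e → t^(-e/4): V(t) = 1 - t^-1 + 3*t^-2 - 3*t^-3 + 3*t^-4 - 4*t^-5 + 3*t^-6 - 2*t^-7 + t^-8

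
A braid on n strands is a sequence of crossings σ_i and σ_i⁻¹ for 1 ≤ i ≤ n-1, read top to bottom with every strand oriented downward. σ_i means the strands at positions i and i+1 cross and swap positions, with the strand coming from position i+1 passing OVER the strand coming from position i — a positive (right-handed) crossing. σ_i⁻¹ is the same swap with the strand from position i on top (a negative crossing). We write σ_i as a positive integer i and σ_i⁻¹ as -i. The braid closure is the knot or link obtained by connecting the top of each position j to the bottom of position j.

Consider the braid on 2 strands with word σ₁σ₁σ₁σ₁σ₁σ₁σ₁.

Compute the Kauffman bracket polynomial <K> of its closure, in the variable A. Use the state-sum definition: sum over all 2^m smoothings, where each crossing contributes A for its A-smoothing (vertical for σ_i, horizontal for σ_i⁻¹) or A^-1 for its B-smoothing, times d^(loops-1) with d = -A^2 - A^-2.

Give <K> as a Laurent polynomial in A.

-A^9 - A + A^-3 - A^-7 + A^-11 - A^-15 + A^-19

Derivation:
Braid: s1 s1 s1 s1 s1 s1 s1 on 2 strands, 7 crossings.
Writhe w = (#positive) - (#negative) = 7 - 0 = 7.
Enumerate smoothing states for the bracket polynomial. There are 2^7 = 128 states.
Smooth each crossing (0=||, 1=⌣⌢); contribution A^(Σ sign_k(1-2s_k)) * d^(L-1).
Tabulate the states by total A-exponent and number of loops L (A-exp: L × count):
  A^7: L=2 ×1
  A^5: L=1 ×7
  A^3: L=2 ×21
  A^1: L=3 ×35
  A^-1: L=4 ×35
  A^-3: L=5 ×21
  A^-5: L=6 ×7
  A^-7: L=7 ×1
Each group contributes A^e * Σ count * d^(L-1):
Powers of d = -A^2 - A^-2: d^2 = A^4 + 2 + A^-4; d^3 = -A^6 - 3*A^2 - 3*A^-2 - A^-6; d^4 = A^8 + 4*A^4 + 6 + 4*A^-4 + A^-8; d^5 = -A^10 - 5*A^6 - 10*A^2 - 10*A^-2 - 5*A^-6 - A^-10; d^6 = A^12 + 6*A^8 + 15*A^4 + 20 + 15*A^-4 + 6*A^-8 + A^-12.
  A^7 * (d) = -A^9 - A^5
  A^5 * (7) = 7*A^5
  A^3 * (21*d) = -21*A^5 - 21*A
  A^1 * (35*d^2) = 35*A^5 + 70*A + 35*A^-3
  A^-1 * (35*d^3) = -35*A^5 - 105*A - 105*A^-3 - 35*A^-7
  A^-3 * (21*d^4) = 21*A^5 + 84*A + 126*A^-3 + 84*A^-7 + 21*A^-11
  A^-5 * (7*d^5) = -7*A^5 - 35*A - 70*A^-3 - 70*A^-7 - 35*A^-11 - 7*A^-15
  A^-7 * (d^6) = A^5 + 6*A + 15*A^-3 + 20*A^-7 + 15*A^-11 + 6*A^-15 + A^-19
Summing the groups: <K> = -A^9 - A + A^-3 - A^-7 + A^-11 - A^-15 + A^-19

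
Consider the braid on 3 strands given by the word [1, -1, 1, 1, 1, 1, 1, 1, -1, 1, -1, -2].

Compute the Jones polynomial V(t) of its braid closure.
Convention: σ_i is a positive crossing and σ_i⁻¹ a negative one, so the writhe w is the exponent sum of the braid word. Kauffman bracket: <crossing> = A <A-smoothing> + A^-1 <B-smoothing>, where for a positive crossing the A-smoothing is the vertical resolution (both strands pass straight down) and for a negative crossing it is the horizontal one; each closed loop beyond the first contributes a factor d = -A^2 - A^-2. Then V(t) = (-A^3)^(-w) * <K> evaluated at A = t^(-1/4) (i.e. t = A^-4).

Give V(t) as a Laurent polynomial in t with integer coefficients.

The presented braid s1 s1^-1 s1 s1 s1 s1 s1 s1 s1^-1 s1 s1^-1 s2^-1 on 3 strands reduces by inverse Markov moves (closure unchanged at each step):
  Destabilize: the word has the form β·s2^-1 where s2^-1 occurs only as the final letter (β ∈ B_2); drop it and the last strand → 2 strands.
  Deconjugate: the word is γ·β·γ⁻¹ with γ = s1 (prefix) and γ⁻¹ = s1^-1 (suffix); strip both.
Reduced to β = s1^-1 s1 s1 s1 s1 s1 s1 s1^-1 s1 on 2 strands, 9 crossings.
Compute on β:
First cancel adjacent σ_i σ_i⁻¹ pairs (Reidemeister II — same braid, same closure): s1^-1 s1 s1 s1 s1 s1 s1 s1^-1 s1 → s1 s1 s1 s1 s1.
Braid: s1 s1 s1 s1 s1 on 2 strands, 5 crossings.
Writhe w = (#positive) - (#negative) = 5 - 0 = 5.
State-sum expansion of <K>. There are 2^5 = 32 states.
Each crossing splits two ways (0=vertical, 1=horizontal). The state's weight is A^(#A-smoothings - #B-smoothings) * d^(loops - 1).
  state 00000: A-exp=+5, loops=2, term = A^5 * d^1
  state 00001: A-exp=+3, loops=1, term = A^3 * d^0
  state 00010: A-exp=+3, loops=1, term = A^3 * d^0
  state 00011: A-exp=+1, loops=2, term = A^1 * d^1
  state 00100: A-exp=+3, loops=1, term = A^3 * d^0
  state 00101: A-exp=+1, loops=2, term = A^1 * d^1
  state 00110: A-exp=+1, loops=2, term = A^1 * d^1
  state 00111: A-exp=-1, loops=3, term = A^-1 * d^2
  state 01000: A-exp=+3, loops=1, term = A^3 * d^0
  state 01001: A-exp=+1, loops=2, term = A^1 * d^1
  state 01010: A-exp=+1, loops=2, term = A^1 * d^1
  state 01011: A-exp=-1, loops=3, term = A^-1 * d^2
  state 01100: A-exp=+1, loops=2, term = A^1 * d^1
  state 01101: A-exp=-1, loops=3, term = A^-1 * d^2
  state 01110: A-exp=-1, loops=3, term = A^-1 * d^2
  state 01111: A-exp=-3, loops=4, term = A^-3 * d^3
  state 10000: A-exp=+3, loops=1, term = A^3 * d^0
  state 10001: A-exp=+1, loops=2, term = A^1 * d^1
  state 10010: A-exp=+1, loops=2, term = A^1 * d^1
  state 10011: A-exp=-1, loops=3, term = A^-1 * d^2
  state 10100: A-exp=+1, loops=2, term = A^1 * d^1
  state 10101: A-exp=-1, loops=3, term = A^-1 * d^2
  state 10110: A-exp=-1, loops=3, term = A^-1 * d^2
  state 10111: A-exp=-3, loops=4, term = A^-3 * d^3
  state 11000: A-exp=+1, loops=2, term = A^1 * d^1
  state 11001: A-exp=-1, loops=3, term = A^-1 * d^2
  state 11010: A-exp=-1, loops=3, term = A^-1 * d^2
  state 11011: A-exp=-3, loops=4, term = A^-3 * d^3
  state 11100: A-exp=-1, loops=3, term = A^-1 * d^2
  state 11101: A-exp=-3, loops=4, term = A^-3 * d^3
  state 11110: A-exp=-3, loops=4, term = A^-3 * d^3
  state 11111: A-exp=-5, loops=5, term = A^-5 * d^4
Collect the terms by A-exponent (count of states per loop number):
Powers of d = -A^2 - A^-2: d^2 = A^4 + 2 + A^-4; d^3 = -A^6 - 3*A^2 - 3*A^-2 - A^-6; d^4 = A^8 + 4*A^4 + 6 + 4*A^-4 + A^-8.
  A^5 * (d) = -A^7 - A^3
  A^3 * (5) = 5*A^3
  A^1 * (10*d) = -10*A^3 - 10*A^-1
  A^-1 * (10*d^2) = 10*A^3 + 20*A^-1 + 10*A^-5
  A^-3 * (5*d^3) = -5*A^3 - 15*A^-1 - 15*A^-5 - 5*A^-9
  A^-5 * (d^4) = A^3 + 4*A^-1 + 6*A^-5 + 4*A^-9 + A^-13
Summing the groups: <K> = -A^7 - A^-1 + A^-5 - A^-9 + A^-13
Normalise by the writhe: (-A^3)^(-w) = (-A^3)^(-5) = -A^-15, so f(A) = -A^-15 * <K> = A^-8 + A^-16 - A^-20 + A^-24 - A^-28.
Substitute A = t^(-1/4), i.e. A^e → t^(-e/4): V(t) = -t^7 + t^6 - t^5 + t^4 + t^2

Answer: -t^7 + t^6 - t^5 + t^4 + t^2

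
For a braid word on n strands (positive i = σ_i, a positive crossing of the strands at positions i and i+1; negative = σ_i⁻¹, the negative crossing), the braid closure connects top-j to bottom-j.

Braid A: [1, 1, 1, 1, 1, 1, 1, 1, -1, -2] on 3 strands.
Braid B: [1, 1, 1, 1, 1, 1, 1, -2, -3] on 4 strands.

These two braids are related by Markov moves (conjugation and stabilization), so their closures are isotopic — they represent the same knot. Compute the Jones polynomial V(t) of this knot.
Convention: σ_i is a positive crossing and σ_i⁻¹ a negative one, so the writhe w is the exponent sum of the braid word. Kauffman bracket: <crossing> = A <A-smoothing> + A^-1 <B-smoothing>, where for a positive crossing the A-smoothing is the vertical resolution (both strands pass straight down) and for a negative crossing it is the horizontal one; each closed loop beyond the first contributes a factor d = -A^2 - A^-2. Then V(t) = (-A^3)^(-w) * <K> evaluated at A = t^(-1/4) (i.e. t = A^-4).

Markov-equivalent braids have isotopic closures, hence identical knot invariants. Strip the Markov moves from each word to reach a common short braid β, then compute V(t) once on β.
Braid A: s1 s1 s1 s1 s1 s1 s1 s1 s1^-1 s2^-1 on 3 strands reduces by inverse Markov moves (closure unchanged at each step):
  Destabilize: the word has the form β·s2^-1 where s2^-1 occurs only as the final letter (β ∈ B_2); drop it and the last strand → 2 strands.
  Deconjugate: the word is γ·β·γ⁻¹ with γ = s1 (prefix) and γ⁻¹ = s1^-1 (suffix); strip both.
Reduced to β = s1 s1 s1 s1 s1 s1 s1 on 2 strands, 7 crossings.
Braid B: s1 s1 s1 s1 s1 s1 s1 s2^-1 s3^-1 on 4 strands reduces by inverse Markov moves (closure unchanged at each step):
  Destabilize: the word has the form β·s3^-1 where s3^-1 occurs only as the final letter (β ∈ B_3); drop it and the last strand → 3 strands.
  Destabilize: the word has the form β·s2^-1 where s2^-1 occurs only as the final letter (β ∈ B_2); drop it and the last strand → 2 strands.
Reduced to β = s1 s1 s1 s1 s1 s1 s1 on 2 strands, 7 crossings.
Both give the same β = s1 s1 s1 s1 s1 s1 s1 on 2 strands, so one state sum suffices:
Braid: s1 s1 s1 s1 s1 s1 s1 on 2 strands, 7 crossings.
Writhe w = (#positive) - (#negative) = 7 - 0 = 7.
State-sum expansion of <K>. There are 2^7 = 128 states.
Each crossing splits two ways (0=vertical, 1=horizontal). The state's weight is A^(#A-smoothings - #B-smoothings) * d^(loops - 1).
Tabulate the states by total A-exponent and number of loops L (A-exp: L × count):
  A^7: L=2 ×1
  A^5: L=1 ×7
  A^3: L=2 ×21
  A^1: L=3 ×35
  A^-1: L=4 ×35
  A^-3: L=5 ×21
  A^-5: L=6 ×7
  A^-7: L=7 ×1
Each group contributes A^e * Σ count * d^(L-1):
Powers of d = -A^2 - A^-2: d^2 = A^4 + 2 + A^-4; d^3 = -A^6 - 3*A^2 - 3*A^-2 - A^-6; d^4 = A^8 + 4*A^4 + 6 + 4*A^-4 + A^-8; d^5 = -A^10 - 5*A^6 - 10*A^2 - 10*A^-2 - 5*A^-6 - A^-10; d^6 = A^12 + 6*A^8 + 15*A^4 + 20 + 15*A^-4 + 6*A^-8 + A^-12.
  A^7 * (d) = -A^9 - A^5
  A^5 * (7) = 7*A^5
  A^3 * (21*d) = -21*A^5 - 21*A
  A^1 * (35*d^2) = 35*A^5 + 70*A + 35*A^-3
  A^-1 * (35*d^3) = -35*A^5 - 105*A - 105*A^-3 - 35*A^-7
  A^-3 * (21*d^4) = 21*A^5 + 84*A + 126*A^-3 + 84*A^-7 + 21*A^-11
  A^-5 * (7*d^5) = -7*A^5 - 35*A - 70*A^-3 - 70*A^-7 - 35*A^-11 - 7*A^-15
  A^-7 * (d^6) = A^5 + 6*A + 15*A^-3 + 20*A^-7 + 15*A^-11 + 6*A^-15 + A^-19
Summing the groups: <K> = -A^9 - A + A^-3 - A^-7 + A^-11 - A^-15 + A^-19
Normalise by the writhe: (-A^3)^(-w) = (-A^3)^(-7) = -A^-21, so f(A) = -A^-21 * <K> = A^-12 + A^-20 - A^-24 + A^-28 - A^-32 + A^-36 - A^-40.
Substitute A = t^(-1/4), i.e. A^e → t^(-e/4): V(t) = -t^10 + t^9 - t^8 + t^7 - t^6 + t^5 + t^3

Answer: -t^10 + t^9 - t^8 + t^7 - t^6 + t^5 + t^3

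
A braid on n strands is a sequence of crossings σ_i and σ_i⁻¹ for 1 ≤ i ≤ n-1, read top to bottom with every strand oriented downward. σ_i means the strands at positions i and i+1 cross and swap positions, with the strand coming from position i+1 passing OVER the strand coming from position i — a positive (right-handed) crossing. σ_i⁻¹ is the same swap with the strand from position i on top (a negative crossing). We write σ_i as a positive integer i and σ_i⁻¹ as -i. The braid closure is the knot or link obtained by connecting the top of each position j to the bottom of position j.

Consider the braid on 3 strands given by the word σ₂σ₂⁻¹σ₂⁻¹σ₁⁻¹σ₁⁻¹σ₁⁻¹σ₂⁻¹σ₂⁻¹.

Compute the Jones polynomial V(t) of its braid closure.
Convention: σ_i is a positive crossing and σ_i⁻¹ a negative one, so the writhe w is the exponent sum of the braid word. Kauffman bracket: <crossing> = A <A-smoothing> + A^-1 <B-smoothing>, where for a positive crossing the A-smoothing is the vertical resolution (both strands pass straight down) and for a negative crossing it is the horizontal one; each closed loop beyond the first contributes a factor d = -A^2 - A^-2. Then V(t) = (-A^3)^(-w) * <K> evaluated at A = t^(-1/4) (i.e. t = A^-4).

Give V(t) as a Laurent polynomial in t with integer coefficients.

t^-2 + 2*t^-4 - 2*t^-5 + t^-6 - 2*t^-7 + t^-8

Derivation:
The presented braid s2 s2^-1 s2^-1 s1^-1 s1^-1 s1^-1 s2^-1 s2^-1 on 3 strands reduces by inverse Markov moves (closure unchanged at each step):
  Deconjugate: the word is γ·β·γ⁻¹ with γ = s2 (prefix) and γ⁻¹ = s2^-1 (suffix); strip both.
Reduced to β = s2^-1 s2^-1 s1^-1 s1^-1 s1^-1 s2^-1 on 3 strands, 6 crossings.
Compute on β:
Braid: s2^-1 s2^-1 s1^-1 s1^-1 s1^-1 s2^-1 on 3 strands, 6 crossings.
Writhe w = (#positive) - (#negative) = 0 - 6 = -6.
Enumerate smoothing states for the bracket polynomial. There are 2^6 = 64 states.
Smooth each crossing (0=||, 1=⌣⌢); contribution A^(Σ sign_k(1-2s_k)) * d^(L-1).
Tabulate the states by total A-exponent and number of loops L (A-exp: L × count):
  A^6: L=5 ×1
  A^4: L=4 ×6
  A^2: L=3 ×15
  A^0: L=2 ×18, L=4 ×2
  A^-2: L=1 ×9, L=3 ×6
  A^-4: L=2 ×6
  A^-6: L=3 ×1
Each group contributes A^e * Σ count * d^(L-1):
Powers of d = -A^2 - A^-2: d^2 = A^4 + 2 + A^-4; d^3 = -A^6 - 3*A^2 - 3*A^-2 - A^-6; d^4 = A^8 + 4*A^4 + 6 + 4*A^-4 + A^-8.
  A^6 * (d^4) = A^14 + 4*A^10 + 6*A^6 + 4*A^2 + A^-2
  A^4 * (6*d^3) = -6*A^10 - 18*A^6 - 18*A^2 - 6*A^-2
  A^2 * (15*d^2) = 15*A^6 + 30*A^2 + 15*A^-2
  A^0 * (18*d + 2*d^3) = -2*A^6 - 24*A^2 - 24*A^-2 - 2*A^-6
  A^-2 * (9 + 6*d^2) = 6*A^2 + 21*A^-2 + 6*A^-6
  A^-4 * (6*d) = -6*A^-2 - 6*A^-6
  A^-6 * (d^2) = A^-2 + 2*A^-6 + A^-10
Summing the groups: <K> = A^14 - 2*A^10 + A^6 - 2*A^2 + 2*A^-2 + A^-10
Normalise by the writhe: (-A^3)^(-w) = (-A^3)^(6) = A^18, so f(A) = A^18 * <K> = A^32 - 2*A^28 + A^24 - 2*A^20 + 2*A^16 + A^8.
Substitute A = t^(-1/4), i.e. A^e → t^(-e/4): V(t) = t^-2 + 2*t^-4 - 2*t^-5 + t^-6 - 2*t^-7 + t^-8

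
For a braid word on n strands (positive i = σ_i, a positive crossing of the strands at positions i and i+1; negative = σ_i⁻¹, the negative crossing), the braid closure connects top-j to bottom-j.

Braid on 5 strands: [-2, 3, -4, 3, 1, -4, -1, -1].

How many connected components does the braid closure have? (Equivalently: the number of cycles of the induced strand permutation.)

Track the strand permutation on 5 strands, starting from identity.
  step 1: s2^-1 swaps positions 2,3 -> [1 3 2 4 5]
  step 2: s3 swaps positions 3,4 -> [1 3 4 2 5]
  step 3: s4^-1 swaps positions 4,5 -> [1 3 4 5 2]
  step 4: s3 swaps positions 3,4 -> [1 3 5 4 2]
  step 5: s1 swaps positions 1,2 -> [3 1 5 4 2]
  step 6: s4^-1 swaps positions 4,5 -> [3 1 5 2 4]
  step 7: s1^-1 swaps positions 1,2 -> [1 3 5 2 4]
  step 8: s1^-1 swaps positions 1,2 -> [3 1 5 2 4]
Final permutation (position -> original strand): [3 1 5 2 4]
Closure components = cycle count of this permutation = 1.

Answer: 1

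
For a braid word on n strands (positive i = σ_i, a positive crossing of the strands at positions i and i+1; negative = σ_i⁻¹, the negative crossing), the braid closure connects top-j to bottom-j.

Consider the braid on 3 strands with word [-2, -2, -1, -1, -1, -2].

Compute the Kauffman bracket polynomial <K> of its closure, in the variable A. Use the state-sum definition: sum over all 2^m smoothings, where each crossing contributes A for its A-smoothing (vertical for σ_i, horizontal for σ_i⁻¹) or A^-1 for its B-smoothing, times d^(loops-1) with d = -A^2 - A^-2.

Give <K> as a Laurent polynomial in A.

Braid: s2^-1 s2^-1 s1^-1 s1^-1 s1^-1 s2^-1 on 3 strands, 6 crossings.
Writhe w = (#positive) - (#negative) = 0 - 6 = -6.
Enumerate smoothing states for the bracket polynomial. There are 2^6 = 64 states.
Smooth each crossing (0=||, 1=⌣⌢); contribution A^(Σ sign_k(1-2s_k)) * d^(L-1).
Tabulate the states by total A-exponent and number of loops L (A-exp: L × count):
  A^6: L=5 ×1
  A^4: L=4 ×6
  A^2: L=3 ×15
  A^0: L=2 ×18, L=4 ×2
  A^-2: L=1 ×9, L=3 ×6
  A^-4: L=2 ×6
  A^-6: L=3 ×1
Each group contributes A^e * Σ count * d^(L-1):
Powers of d = -A^2 - A^-2: d^2 = A^4 + 2 + A^-4; d^3 = -A^6 - 3*A^2 - 3*A^-2 - A^-6; d^4 = A^8 + 4*A^4 + 6 + 4*A^-4 + A^-8.
  A^6 * (d^4) = A^14 + 4*A^10 + 6*A^6 + 4*A^2 + A^-2
  A^4 * (6*d^3) = -6*A^10 - 18*A^6 - 18*A^2 - 6*A^-2
  A^2 * (15*d^2) = 15*A^6 + 30*A^2 + 15*A^-2
  A^0 * (18*d + 2*d^3) = -2*A^6 - 24*A^2 - 24*A^-2 - 2*A^-6
  A^-2 * (9 + 6*d^2) = 6*A^2 + 21*A^-2 + 6*A^-6
  A^-4 * (6*d) = -6*A^-2 - 6*A^-6
  A^-6 * (d^2) = A^-2 + 2*A^-6 + A^-10
Summing the groups: <K> = A^14 - 2*A^10 + A^6 - 2*A^2 + 2*A^-2 + A^-10

Answer: A^14 - 2*A^10 + A^6 - 2*A^2 + 2*A^-2 + A^-10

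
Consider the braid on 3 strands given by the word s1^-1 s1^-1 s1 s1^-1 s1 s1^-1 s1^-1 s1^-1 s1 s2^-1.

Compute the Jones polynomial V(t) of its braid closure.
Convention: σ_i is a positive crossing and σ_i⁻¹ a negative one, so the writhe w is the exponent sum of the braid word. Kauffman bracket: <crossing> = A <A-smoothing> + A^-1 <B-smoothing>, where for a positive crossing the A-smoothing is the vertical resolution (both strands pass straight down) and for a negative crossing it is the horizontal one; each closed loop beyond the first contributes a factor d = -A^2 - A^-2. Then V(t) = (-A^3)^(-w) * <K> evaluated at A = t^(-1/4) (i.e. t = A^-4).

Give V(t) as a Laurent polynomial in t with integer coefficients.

The presented braid s1^-1 s1^-1 s1 s1^-1 s1 s1^-1 s1^-1 s1^-1 s1 s2^-1 on 3 strands reduces by inverse Markov moves (closure unchanged at each step):
  Destabilize: the word has the form β·s2^-1 where s2^-1 occurs only as the final letter (β ∈ B_2); drop it and the last strand → 2 strands.
Reduced to β = s1^-1 s1^-1 s1 s1^-1 s1 s1^-1 s1^-1 s1^-1 s1 on 2 strands, 9 crossings.
Compute on β:
First cancel adjacent σ_i σ_i⁻¹ pairs (Reidemeister II — same braid, same closure): s1^-1 s1^-1 s1 s1^-1 s1 s1^-1 s1^-1 s1^-1 s1 → s1^-1 s1^-1 s1^-1.
Braid: s1^-1 s1^-1 s1^-1 on 2 strands, 3 crossings.
Writhe w = (#positive) - (#negative) = 0 - 3 = -3.
Enumerate smoothing states for the bracket polynomial. There are 2^3 = 8 states.
Smooth each crossing (0=||, 1=⌣⌢); contribution A^(Σ sign_k(1-2s_k)) * d^(L-1).
  state 000: A-exp=-3, loops=2, term = A^-3 * d^1
  state 001: A-exp=-1, loops=1, term = A^-1 * d^0
  state 010: A-exp=-1, loops=1, term = A^-1 * d^0
  state 011: A-exp=+1, loops=2, term = A^1 * d^1
  state 100: A-exp=-1, loops=1, term = A^-1 * d^0
  state 101: A-exp=+1, loops=2, term = A^1 * d^1
  state 110: A-exp=+1, loops=2, term = A^1 * d^1
  state 111: A-exp=+3, loops=3, term = A^3 * d^2
Collect the terms by A-exponent (count of states per loop number):
Powers of d = -A^2 - A^-2: d^2 = A^4 + 2 + A^-4.
  A^3 * (d^2) = A^7 + 2*A^3 + A^-1
  A^1 * (3*d) = -3*A^3 - 3*A^-1
  A^-1 * (3) = 3*A^-1
  A^-3 * (d) = -A^-1 - A^-5
Summing the groups: <K> = A^7 - A^3 - A^-5
Normalise by the writhe: (-A^3)^(-w) = (-A^3)^(3) = -A^9, so f(A) = -A^9 * <K> = -A^16 + A^12 + A^4.
Substitute A = t^(-1/4), i.e. A^e → t^(-e/4): V(t) = t^-1 + t^-3 - t^-4

Answer: t^-1 + t^-3 - t^-4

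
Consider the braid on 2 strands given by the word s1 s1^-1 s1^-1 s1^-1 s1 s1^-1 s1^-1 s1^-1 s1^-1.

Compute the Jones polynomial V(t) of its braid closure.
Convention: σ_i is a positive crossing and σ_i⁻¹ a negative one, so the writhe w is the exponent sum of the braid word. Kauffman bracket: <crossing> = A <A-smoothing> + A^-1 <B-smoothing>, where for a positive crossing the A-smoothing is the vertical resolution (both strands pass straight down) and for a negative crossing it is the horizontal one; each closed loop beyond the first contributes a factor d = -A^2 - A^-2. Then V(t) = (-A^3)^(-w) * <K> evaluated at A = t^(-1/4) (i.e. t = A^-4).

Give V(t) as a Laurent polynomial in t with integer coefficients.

t^-2 + t^-4 - t^-5 + t^-6 - t^-7

Derivation:
The presented braid s1 s1^-1 s1^-1 s1^-1 s1 s1^-1 s1^-1 s1^-1 s1^-1 on 2 strands reduces by inverse Markov moves (closure unchanged at each step):
  Deconjugate: the word is γ·β·γ⁻¹ with γ = s1 (prefix) and γ⁻¹ = s1^-1 (suffix); strip both.
Reduced to β = s1^-1 s1^-1 s1^-1 s1 s1^-1 s1^-1 s1^-1 on 2 strands, 7 crossings.
Compute on β:
First cancel adjacent σ_i σ_i⁻¹ pairs (Reidemeister II — same braid, same closure): s1^-1 s1^-1 s1^-1 s1 s1^-1 s1^-1 s1^-1 → s1^-1 s1^-1 s1^-1 s1^-1 s1^-1.
Braid: s1^-1 s1^-1 s1^-1 s1^-1 s1^-1 on 2 strands, 5 crossings.
Writhe w = (#positive) - (#negative) = 0 - 5 = -5.
Enumerate smoothing states for the bracket polynomial. There are 2^5 = 32 states.
Each crossing splits two ways (0=vertical, 1=horizontal). The state's weight is A^(#A-smoothings - #B-smoothings) * d^(loops - 1).
  state 00000: A-exp=-5, loops=2, term = A^-5 * d^1
  state 00001: A-exp=-3, loops=1, term = A^-3 * d^0
  state 00010: A-exp=-3, loops=1, term = A^-3 * d^0
  state 00011: A-exp=-1, loops=2, term = A^-1 * d^1
  state 00100: A-exp=-3, loops=1, term = A^-3 * d^0
  state 00101: A-exp=-1, loops=2, term = A^-1 * d^1
  state 00110: A-exp=-1, loops=2, term = A^-1 * d^1
  state 00111: A-exp=+1, loops=3, term = A^1 * d^2
  state 01000: A-exp=-3, loops=1, term = A^-3 * d^0
  state 01001: A-exp=-1, loops=2, term = A^-1 * d^1
  state 01010: A-exp=-1, loops=2, term = A^-1 * d^1
  state 01011: A-exp=+1, loops=3, term = A^1 * d^2
  state 01100: A-exp=-1, loops=2, term = A^-1 * d^1
  state 01101: A-exp=+1, loops=3, term = A^1 * d^2
  state 01110: A-exp=+1, loops=3, term = A^1 * d^2
  state 01111: A-exp=+3, loops=4, term = A^3 * d^3
  state 10000: A-exp=-3, loops=1, term = A^-3 * d^0
  state 10001: A-exp=-1, loops=2, term = A^-1 * d^1
  state 10010: A-exp=-1, loops=2, term = A^-1 * d^1
  state 10011: A-exp=+1, loops=3, term = A^1 * d^2
  state 10100: A-exp=-1, loops=2, term = A^-1 * d^1
  state 10101: A-exp=+1, loops=3, term = A^1 * d^2
  state 10110: A-exp=+1, loops=3, term = A^1 * d^2
  state 10111: A-exp=+3, loops=4, term = A^3 * d^3
  state 11000: A-exp=-1, loops=2, term = A^-1 * d^1
  state 11001: A-exp=+1, loops=3, term = A^1 * d^2
  state 11010: A-exp=+1, loops=3, term = A^1 * d^2
  state 11011: A-exp=+3, loops=4, term = A^3 * d^3
  state 11100: A-exp=+1, loops=3, term = A^1 * d^2
  state 11101: A-exp=+3, loops=4, term = A^3 * d^3
  state 11110: A-exp=+3, loops=4, term = A^3 * d^3
  state 11111: A-exp=+5, loops=5, term = A^5 * d^4
Collect the terms by A-exponent (count of states per loop number):
Powers of d = -A^2 - A^-2: d^2 = A^4 + 2 + A^-4; d^3 = -A^6 - 3*A^2 - 3*A^-2 - A^-6; d^4 = A^8 + 4*A^4 + 6 + 4*A^-4 + A^-8.
  A^5 * (d^4) = A^13 + 4*A^9 + 6*A^5 + 4*A + A^-3
  A^3 * (5*d^3) = -5*A^9 - 15*A^5 - 15*A - 5*A^-3
  A^1 * (10*d^2) = 10*A^5 + 20*A + 10*A^-3
  A^-1 * (10*d) = -10*A - 10*A^-3
  A^-3 * (5) = 5*A^-3
  A^-5 * (d) = -A^-3 - A^-7
Summing the groups: <K> = A^13 - A^9 + A^5 - A - A^-7
Normalise by the writhe: (-A^3)^(-w) = (-A^3)^(5) = -A^15, so f(A) = -A^15 * <K> = -A^28 + A^24 - A^20 + A^16 + A^8.
Substitute A = t^(-1/4), i.e. A^e → t^(-e/4): V(t) = t^-2 + t^-4 - t^-5 + t^-6 - t^-7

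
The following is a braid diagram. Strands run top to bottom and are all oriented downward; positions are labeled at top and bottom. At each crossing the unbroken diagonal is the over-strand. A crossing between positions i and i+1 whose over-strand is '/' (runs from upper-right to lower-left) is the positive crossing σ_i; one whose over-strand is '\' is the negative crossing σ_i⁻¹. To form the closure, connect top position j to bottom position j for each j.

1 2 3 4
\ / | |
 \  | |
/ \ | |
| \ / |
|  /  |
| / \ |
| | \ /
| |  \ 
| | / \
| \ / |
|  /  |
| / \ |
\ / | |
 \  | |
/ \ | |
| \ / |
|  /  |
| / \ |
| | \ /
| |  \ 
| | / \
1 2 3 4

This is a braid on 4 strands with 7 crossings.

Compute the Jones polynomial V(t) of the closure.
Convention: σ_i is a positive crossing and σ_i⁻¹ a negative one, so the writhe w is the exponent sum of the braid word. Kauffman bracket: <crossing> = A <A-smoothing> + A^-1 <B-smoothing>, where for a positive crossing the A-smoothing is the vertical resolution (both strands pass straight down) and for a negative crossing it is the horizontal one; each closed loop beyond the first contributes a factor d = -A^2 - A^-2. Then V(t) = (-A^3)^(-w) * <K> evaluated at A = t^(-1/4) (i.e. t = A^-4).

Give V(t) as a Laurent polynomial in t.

-t^3 + 3*t^2 - 3*t + 4 - 4*t^-1 + 3*t^-2 - 2*t^-3 + t^-4

Derivation:
Reading the diagram top to bottom ('/'-over between positions i,i+1 = s_i, '\'-over = s_i^-1): braid word = s1^-1 s2 s3^-1 s2 s1^-1 s2 s3^-1.
Braid: s1^-1 s2 s3^-1 s2 s1^-1 s2 s3^-1 on 4 strands, 7 crossings.
Writhe w = (#positive) - (#negative) = 3 - 4 = -1.
Enumerate smoothing states for the bracket polynomial. There are 2^7 = 128 states.
For each crossing: s=0 is the vertical smoothing, s=1 horizontal. Crossing k contributes A^(sign_k * (1 - 2*s_k)); loop factor d = -A^2 - A^-2.
Tabulate the states by total A-exponent and number of loops L (A-exp: L × count):
  A^7: L=4 ×1
  A^5: L=3 ×7
  A^3: L=2 ×19, L=4 ×2
  A^1: L=1 ×21, L=3 ×14
  A^-1: L=2 ×32, L=4 ×3
  A^-3: L=3 ×21
  A^-5: L=4 ×7
  A^-7: L=5 ×1
Each group contributes A^e * Σ count * d^(L-1):
Powers of d = -A^2 - A^-2: d^2 = A^4 + 2 + A^-4; d^3 = -A^6 - 3*A^2 - 3*A^-2 - A^-6; d^4 = A^8 + 4*A^4 + 6 + 4*A^-4 + A^-8.
  A^7 * (d^3) = -A^13 - 3*A^9 - 3*A^5 - A
  A^5 * (7*d^2) = 7*A^9 + 14*A^5 + 7*A
  A^3 * (19*d + 2*d^3) = -2*A^9 - 25*A^5 - 25*A - 2*A^-3
  A^1 * (21 + 14*d^2) = 14*A^5 + 49*A + 14*A^-3
  A^-1 * (32*d + 3*d^3) = -3*A^5 - 41*A - 41*A^-3 - 3*A^-7
  A^-3 * (21*d^2) = 21*A + 42*A^-3 + 21*A^-7
  A^-5 * (7*d^3) = -7*A - 21*A^-3 - 21*A^-7 - 7*A^-11
  A^-7 * (d^4) = A + 4*A^-3 + 6*A^-7 + 4*A^-11 + A^-15
Summing the groups: <K> = -A^13 + 2*A^9 - 3*A^5 + 4*A - 4*A^-3 + 3*A^-7 - 3*A^-11 + A^-15
Normalise by the writhe: (-A^3)^(-w) = (-A^3)^(1) = -A^3, so f(A) = -A^3 * <K> = A^16 - 2*A^12 + 3*A^8 - 4*A^4 + 4 - 3*A^-4 + 3*A^-8 - A^-12.
Substitute A = t^(-1/4), i.e. A^e → t^(-e/4): V(t) = -t^3 + 3*t^2 - 3*t + 4 - 4*t^-1 + 3*t^-2 - 2*t^-3 + t^-4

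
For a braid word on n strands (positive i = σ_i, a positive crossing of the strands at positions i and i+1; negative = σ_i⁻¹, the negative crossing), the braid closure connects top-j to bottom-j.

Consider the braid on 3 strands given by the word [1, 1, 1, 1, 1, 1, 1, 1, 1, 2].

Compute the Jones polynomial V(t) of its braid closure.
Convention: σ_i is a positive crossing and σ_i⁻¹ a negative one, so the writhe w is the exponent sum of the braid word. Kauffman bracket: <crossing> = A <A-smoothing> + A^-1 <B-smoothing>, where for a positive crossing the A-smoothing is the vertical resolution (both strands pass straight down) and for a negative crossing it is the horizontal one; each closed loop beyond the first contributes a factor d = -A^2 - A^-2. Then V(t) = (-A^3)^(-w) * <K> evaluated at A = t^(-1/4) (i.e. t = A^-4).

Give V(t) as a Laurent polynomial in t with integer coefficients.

The presented braid s1 s1 s1 s1 s1 s1 s1 s1 s1 s2 on 3 strands reduces by inverse Markov moves (closure unchanged at each step):
  Destabilize: the word has the form β·s2 where s2 occurs only as the final letter (β ∈ B_2); drop it and the last strand → 2 strands.
Reduced to β = s1 s1 s1 s1 s1 s1 s1 s1 s1 on 2 strands, 9 crossings.
Compute on β:
Braid: s1 s1 s1 s1 s1 s1 s1 s1 s1 on 2 strands, 9 crossings.
Writhe w = (#positive) - (#negative) = 9 - 0 = 9.
Enumerate smoothing states for the bracket polynomial. There are 2^9 = 512 states.
Each crossing splits two ways (0=vertical, 1=horizontal). The state's weight is A^(#A-smoothings - #B-smoothings) * d^(loops - 1).
Tabulate the states by total A-exponent and number of loops L (A-exp: L × count):
  A^9: L=2 ×1
  A^7: L=1 ×9
  A^5: L=2 ×36
  A^3: L=3 ×84
  A^1: L=4 ×126
  A^-1: L=5 ×126
  A^-3: L=6 ×84
  A^-5: L=7 ×36
  A^-7: L=8 ×9
  A^-9: L=9 ×1
Each group contributes A^e * Σ count * d^(L-1):
Powers of d = -A^2 - A^-2: d^2 = A^4 + 2 + A^-4; d^3 = -A^6 - 3*A^2 - 3*A^-2 - A^-6; d^4 = A^8 + 4*A^4 + 6 + 4*A^-4 + A^-8; d^5 = -A^10 - 5*A^6 - 10*A^2 - 10*A^-2 - 5*A^-6 - A^-10; d^6 = A^12 + 6*A^8 + 15*A^4 + 20 + 15*A^-4 + 6*A^-8 + A^-12; d^7 = -A^14 - 7*A^10 - 21*A^6 - 35*A^2 - 35*A^-2 - 21*A^-6 - 7*A^-10 - A^-14; d^8 = A^16 + 8*A^12 + 28*A^8 + 56*A^4 + 70 + 56*A^-4 + 28*A^-8 + 8*A^-12 + A^-16.
  A^9 * (d) = -A^11 - A^7
  A^7 * (9) = 9*A^7
  A^5 * (36*d) = -36*A^7 - 36*A^3
  A^3 * (84*d^2) = 84*A^7 + 168*A^3 + 84*A^-1
  A^1 * (126*d^3) = -126*A^7 - 378*A^3 - 378*A^-1 - 126*A^-5
  A^-1 * (126*d^4) = 126*A^7 + 504*A^3 + 756*A^-1 + 504*A^-5 + 126*A^-9
  A^-3 * (84*d^5) = -84*A^7 - 420*A^3 - 840*A^-1 - 840*A^-5 - 420*A^-9 - 84*A^-13
  A^-5 * (36*d^6) = 36*A^7 + 216*A^3 + 540*A^-1 + 720*A^-5 + 540*A^-9 + 216*A^-13 + 36*A^-17
  A^-7 * (9*d^7) = -9*A^7 - 63*A^3 - 189*A^-1 - 315*A^-5 - 315*A^-9 - 189*A^-13 - 63*A^-17 - 9*A^-21
  A^-9 * (d^8) = A^7 + 8*A^3 + 28*A^-1 + 56*A^-5 + 70*A^-9 + 56*A^-13 + 28*A^-17 + 8*A^-21 + A^-25
Summing the groups: <K> = -A^11 - A^3 + A^-1 - A^-5 + A^-9 - A^-13 + A^-17 - A^-21 + A^-25
Normalise by the writhe: (-A^3)^(-w) = (-A^3)^(-9) = -A^-27, so f(A) = -A^-27 * <K> = A^-16 + A^-24 - A^-28 + A^-32 - A^-36 + A^-40 - A^-44 + A^-48 - A^-52.
Substitute A = t^(-1/4), i.e. A^e → t^(-e/4): V(t) = -t^13 + t^12 - t^11 + t^10 - t^9 + t^8 - t^7 + t^6 + t^4

Answer: -t^13 + t^12 - t^11 + t^10 - t^9 + t^8 - t^7 + t^6 + t^4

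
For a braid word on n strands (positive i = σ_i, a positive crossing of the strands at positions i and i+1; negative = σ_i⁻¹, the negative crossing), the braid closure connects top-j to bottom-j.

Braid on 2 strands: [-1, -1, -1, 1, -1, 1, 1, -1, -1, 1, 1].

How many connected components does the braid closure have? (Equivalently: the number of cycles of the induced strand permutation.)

1

Derivation:
Track the strand permutation on 2 strands, starting from identity.
  step 1: s1^-1 swaps positions 1,2 -> [2 1]
  step 2: s1^-1 swaps positions 1,2 -> [1 2]
  step 3: s1^-1 swaps positions 1,2 -> [2 1]
  step 4: s1 swaps positions 1,2 -> [1 2]
  step 5: s1^-1 swaps positions 1,2 -> [2 1]
  step 6: s1 swaps positions 1,2 -> [1 2]
  step 7: s1 swaps positions 1,2 -> [2 1]
  step 8: s1^-1 swaps positions 1,2 -> [1 2]
  step 9: s1^-1 swaps positions 1,2 -> [2 1]
  step 10: s1 swaps positions 1,2 -> [1 2]
  step 11: s1 swaps positions 1,2 -> [2 1]
Final permutation (position -> original strand): [2 1]
Closure components = cycle count of this permutation = 1.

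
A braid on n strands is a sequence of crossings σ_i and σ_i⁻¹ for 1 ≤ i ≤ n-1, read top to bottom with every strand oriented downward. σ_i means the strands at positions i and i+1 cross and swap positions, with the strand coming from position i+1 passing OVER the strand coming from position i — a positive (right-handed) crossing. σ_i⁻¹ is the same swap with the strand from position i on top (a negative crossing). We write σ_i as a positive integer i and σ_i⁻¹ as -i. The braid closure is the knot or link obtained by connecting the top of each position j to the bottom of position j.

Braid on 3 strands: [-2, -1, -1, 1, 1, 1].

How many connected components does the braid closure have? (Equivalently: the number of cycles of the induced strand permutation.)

Track the strand permutation on 3 strands, starting from identity.
  step 1: s2^-1 swaps positions 2,3 -> [1 3 2]
  step 2: s1^-1 swaps positions 1,2 -> [3 1 2]
  step 3: s1^-1 swaps positions 1,2 -> [1 3 2]
  step 4: s1 swaps positions 1,2 -> [3 1 2]
  step 5: s1 swaps positions 1,2 -> [1 3 2]
  step 6: s1 swaps positions 1,2 -> [3 1 2]
Final permutation (position -> original strand): [3 1 2]
Closure components = cycle count of this permutation = 1.

Answer: 1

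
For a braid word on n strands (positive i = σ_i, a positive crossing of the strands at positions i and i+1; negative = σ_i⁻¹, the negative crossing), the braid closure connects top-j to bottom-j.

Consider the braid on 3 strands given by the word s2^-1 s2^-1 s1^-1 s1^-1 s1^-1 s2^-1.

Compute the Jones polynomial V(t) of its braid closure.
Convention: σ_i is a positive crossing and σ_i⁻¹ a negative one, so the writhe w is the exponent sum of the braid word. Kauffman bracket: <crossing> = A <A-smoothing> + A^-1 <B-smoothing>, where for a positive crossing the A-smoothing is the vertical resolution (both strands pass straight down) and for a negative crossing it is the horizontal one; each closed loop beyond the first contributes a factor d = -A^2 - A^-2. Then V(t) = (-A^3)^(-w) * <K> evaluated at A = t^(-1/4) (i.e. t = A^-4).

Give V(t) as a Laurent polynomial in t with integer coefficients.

Braid: s2^-1 s2^-1 s1^-1 s1^-1 s1^-1 s2^-1 on 3 strands, 6 crossings.
Writhe w = (#positive) - (#negative) = 0 - 6 = -6.
State-sum expansion of <K>. There are 2^6 = 64 states.
For each crossing: s=0 is the vertical smoothing, s=1 horizontal. Crossing k contributes A^(sign_k * (1 - 2*s_k)); loop factor d = -A^2 - A^-2.
Tabulate the states by total A-exponent and number of loops L (A-exp: L × count):
  A^6: L=5 ×1
  A^4: L=4 ×6
  A^2: L=3 ×15
  A^0: L=2 ×18, L=4 ×2
  A^-2: L=1 ×9, L=3 ×6
  A^-4: L=2 ×6
  A^-6: L=3 ×1
Each group contributes A^e * Σ count * d^(L-1):
Powers of d = -A^2 - A^-2: d^2 = A^4 + 2 + A^-4; d^3 = -A^6 - 3*A^2 - 3*A^-2 - A^-6; d^4 = A^8 + 4*A^4 + 6 + 4*A^-4 + A^-8.
  A^6 * (d^4) = A^14 + 4*A^10 + 6*A^6 + 4*A^2 + A^-2
  A^4 * (6*d^3) = -6*A^10 - 18*A^6 - 18*A^2 - 6*A^-2
  A^2 * (15*d^2) = 15*A^6 + 30*A^2 + 15*A^-2
  A^0 * (18*d + 2*d^3) = -2*A^6 - 24*A^2 - 24*A^-2 - 2*A^-6
  A^-2 * (9 + 6*d^2) = 6*A^2 + 21*A^-2 + 6*A^-6
  A^-4 * (6*d) = -6*A^-2 - 6*A^-6
  A^-6 * (d^2) = A^-2 + 2*A^-6 + A^-10
Summing the groups: <K> = A^14 - 2*A^10 + A^6 - 2*A^2 + 2*A^-2 + A^-10
Normalise by the writhe: (-A^3)^(-w) = (-A^3)^(6) = A^18, so f(A) = A^18 * <K> = A^32 - 2*A^28 + A^24 - 2*A^20 + 2*A^16 + A^8.
Substitute A = t^(-1/4), i.e. A^e → t^(-e/4): V(t) = t^-2 + 2*t^-4 - 2*t^-5 + t^-6 - 2*t^-7 + t^-8

Answer: t^-2 + 2*t^-4 - 2*t^-5 + t^-6 - 2*t^-7 + t^-8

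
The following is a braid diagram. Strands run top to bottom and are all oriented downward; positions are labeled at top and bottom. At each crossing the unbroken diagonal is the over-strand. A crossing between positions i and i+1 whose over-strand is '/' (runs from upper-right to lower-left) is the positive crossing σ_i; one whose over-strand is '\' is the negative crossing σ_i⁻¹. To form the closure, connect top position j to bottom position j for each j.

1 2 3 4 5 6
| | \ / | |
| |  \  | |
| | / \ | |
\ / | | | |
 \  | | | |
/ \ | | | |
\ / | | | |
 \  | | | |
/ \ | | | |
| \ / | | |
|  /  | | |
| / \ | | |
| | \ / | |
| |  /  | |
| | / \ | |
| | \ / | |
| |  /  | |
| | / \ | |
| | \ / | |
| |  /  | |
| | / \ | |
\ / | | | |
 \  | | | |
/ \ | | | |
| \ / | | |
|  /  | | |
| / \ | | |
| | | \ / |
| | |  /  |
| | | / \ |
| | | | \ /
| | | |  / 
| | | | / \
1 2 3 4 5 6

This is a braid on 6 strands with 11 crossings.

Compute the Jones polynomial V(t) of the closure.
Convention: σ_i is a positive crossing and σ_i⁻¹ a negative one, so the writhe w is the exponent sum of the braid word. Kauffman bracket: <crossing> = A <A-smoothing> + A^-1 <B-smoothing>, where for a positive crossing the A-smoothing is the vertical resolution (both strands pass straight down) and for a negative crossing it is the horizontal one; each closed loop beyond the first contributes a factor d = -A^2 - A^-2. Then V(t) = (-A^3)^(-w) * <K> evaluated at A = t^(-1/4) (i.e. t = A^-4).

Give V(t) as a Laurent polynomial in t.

-t^5 + 2*t^4 - 3*t^3 + 4*t^2 - 4*t + 5 - 3*t^-1 + 2*t^-2 - t^-3

Derivation:
Reading the diagram top to bottom ('/'-over between positions i,i+1 = s_i, '\'-over = s_i^-1): braid word = s3^-1 s1^-1 s1^-1 s2 s3 s3 s3 s1^-1 s2 s4 s5.
The presented braid s3^-1 s1^-1 s1^-1 s2 s3 s3 s3 s1^-1 s2 s4 s5 on 6 strands reduces by inverse Markov moves (closure unchanged at each step):
  Destabilize: the word has the form β·s5 where s5 occurs only as the final letter (β ∈ B_5); drop it and the last strand → 5 strands.
  Destabilize: the word has the form β·s4 where s4 occurs only as the final letter (β ∈ B_4); drop it and the last strand → 4 strands.
Reduced to β = s3^-1 s1^-1 s1^-1 s2 s3 s3 s3 s1^-1 s2 on 4 strands, 9 crossings.
Compute on β:
Braid: s3^-1 s1^-1 s1^-1 s2 s3 s3 s3 s1^-1 s2 on 4 strands, 9 crossings.
Writhe w = (#positive) - (#negative) = 5 - 4 = 1.
Computing the Kauffman bracket via state sum. There are 2^9 = 512 states.
For each crossing: s=0 is the vertical smoothing, s=1 horizontal. Crossing k contributes A^(sign_k * (1 - 2*s_k)); loop factor d = -A^2 - A^-2.
Tabulate the states by total A-exponent and number of loops L (A-exp: L × count):
  A^9: L=4 ×1
  A^7: L=3 ×5, L=5 ×4
  A^5: L=2 ×10, L=4 ×23, L=6 ×3
  A^3: L=1 ×8, L=3 ×57, L=5 ×18, L=7 ×1
  A^1: L=2 ×70, L=4 ×50, L=6 ×6
  A^-1: L=1 ×33, L=3 ×75, L=5 ×18
  A^-3: L=2 ×51, L=4 ×32, L=6 ×1
  A^-5: L=3 ×32, L=5 ×4
  A^-7: L=4 ×9
  A^-9: L=5 ×1
Each group contributes A^e * Σ count * d^(L-1):
Powers of d = -A^2 - A^-2: d^2 = A^4 + 2 + A^-4; d^3 = -A^6 - 3*A^2 - 3*A^-2 - A^-6; d^4 = A^8 + 4*A^4 + 6 + 4*A^-4 + A^-8; d^5 = -A^10 - 5*A^6 - 10*A^2 - 10*A^-2 - 5*A^-6 - A^-10; d^6 = A^12 + 6*A^8 + 15*A^4 + 20 + 15*A^-4 + 6*A^-8 + A^-12.
  A^9 * (d^3) = -A^15 - 3*A^11 - 3*A^7 - A^3
  A^7 * (5*d^2 + 4*d^4) = 4*A^15 + 21*A^11 + 34*A^7 + 21*A^3 + 4*A^-1
  A^5 * (10*d + 23*d^3 + 3*d^5) = -3*A^15 - 38*A^11 - 109*A^7 - 109*A^3 - 38*A^-1 - 3*A^-5
  A^3 * (8 + 57*d^2 + 18*d^4 + d^6) = A^15 + 24*A^11 + 144*A^7 + 250*A^3 + 144*A^-1 + 24*A^-5 + A^-9
  A^1 * (70*d + 50*d^3 + 6*d^5) = -6*A^11 - 80*A^7 - 280*A^3 - 280*A^-1 - 80*A^-5 - 6*A^-9
  A^-1 * (33 + 75*d^2 + 18*d^4) = 18*A^7 + 147*A^3 + 291*A^-1 + 147*A^-5 + 18*A^-9
  A^-3 * (51*d + 32*d^3 + d^5) = -A^7 - 37*A^3 - 157*A^-1 - 157*A^-5 - 37*A^-9 - A^-13
  A^-5 * (32*d^2 + 4*d^4) = 4*A^3 + 48*A^-1 + 88*A^-5 + 48*A^-9 + 4*A^-13
  A^-7 * (9*d^3) = -9*A^-1 - 27*A^-5 - 27*A^-9 - 9*A^-13
  A^-9 * (d^4) = A^-1 + 4*A^-5 + 6*A^-9 + 4*A^-13 + A^-17
Summing the groups: <K> = A^15 - 2*A^11 + 3*A^7 - 5*A^3 + 4*A^-1 - 4*A^-5 + 3*A^-9 - 2*A^-13 + A^-17
Normalise by the writhe: (-A^3)^(-w) = (-A^3)^(-1) = -A^-3, so f(A) = -A^-3 * <K> = -A^12 + 2*A^8 - 3*A^4 + 5 - 4*A^-4 + 4*A^-8 - 3*A^-12 + 2*A^-16 - A^-20.
Substitute A = t^(-1/4), i.e. A^e → t^(-e/4): V(t) = -t^5 + 2*t^4 - 3*t^3 + 4*t^2 - 4*t + 5 - 3*t^-1 + 2*t^-2 - t^-3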